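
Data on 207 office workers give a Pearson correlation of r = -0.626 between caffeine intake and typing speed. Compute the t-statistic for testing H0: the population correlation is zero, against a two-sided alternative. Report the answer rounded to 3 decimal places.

-11.494

1 − r² = 1 − 0.391876 = 0.608124;  √(1−r²) = 0.779823
√(n−2) = √205 = 14.317821
t = r·√(n−2)/√(1−r²) = -0.626 · 14.317821 / 0.779823 = -11.494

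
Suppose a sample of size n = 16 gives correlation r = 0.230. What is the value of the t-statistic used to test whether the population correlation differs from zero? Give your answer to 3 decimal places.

1 − r² = 1 − 0.052900 = 0.947100;  √(1−r²) = 0.973191
√(n−2) = √14 = 3.741657
t = r·√(n−2)/√(1−r²) = 0.230 · 3.741657 / 0.973191 = 0.884

0.884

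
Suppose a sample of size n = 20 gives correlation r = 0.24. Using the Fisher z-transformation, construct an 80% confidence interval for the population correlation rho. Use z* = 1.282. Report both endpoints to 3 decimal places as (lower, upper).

z_r = atanh(0.24) = 0.244774;  SE = 1/√(n−3) = 1/√17 = 0.242536
z-limits: 0.244774 ± 1.282·0.242536 = 0.244774 ± 0.310931 = [-0.066157, 0.555705]
ρ-limits: (tanh -0.066157, tanh 0.555705) = (-0.066, 0.505)

(-0.066, 0.505)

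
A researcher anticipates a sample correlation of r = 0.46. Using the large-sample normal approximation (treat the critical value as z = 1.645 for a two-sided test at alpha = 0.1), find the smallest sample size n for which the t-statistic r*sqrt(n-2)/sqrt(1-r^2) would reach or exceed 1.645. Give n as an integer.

13

r√(n−2)/√(1−r²) ≥ 1.645  ⇔  n−2 ≥ (1.645)²·(1−r²)/r²
(1−r²)/r² = (1−0.2116)/0.2116 = 3.7259
n ≥ 2 + 2.706025·3.7259 = 2 + 10.0824 = 12.0824
⌈12.0824⌉ = 13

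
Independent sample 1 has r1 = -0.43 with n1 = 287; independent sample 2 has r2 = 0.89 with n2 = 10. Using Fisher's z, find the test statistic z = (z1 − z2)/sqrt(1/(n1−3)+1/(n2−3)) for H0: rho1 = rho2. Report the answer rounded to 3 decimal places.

-4.919

z1 = atanh(-0.43) = -0.459897,  z2 = atanh(0.89) = 1.421926
SE = √(1/(n1−3) + 1/(n2−3)) = √(1/284 + 1/7) = √(0.0035211 + 0.1428571) = √0.1463782 = 0.382594
z = (z1 − z2)/SE = (-0.459897 − 1.421926) / 0.382594 = -1.881823 / 0.382594 = -4.919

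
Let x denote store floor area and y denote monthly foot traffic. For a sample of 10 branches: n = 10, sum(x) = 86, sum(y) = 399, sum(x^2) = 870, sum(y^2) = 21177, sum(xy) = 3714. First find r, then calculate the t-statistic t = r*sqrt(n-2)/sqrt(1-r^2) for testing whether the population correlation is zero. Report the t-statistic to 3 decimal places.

1.027

S_xy = nΣxy − ΣxΣy = 10·3714 − 86·399 = 37140 − 34314 = 2826
S_xx = nΣx² − (Σx)² = 10·870 − 86² = 8700 − 7396 = 1304
S_yy = nΣy² − (Σy)² = 10·21177 − 399² = 211770 − 159201 = 52569
r = S_xy / √(S_xx·S_yy) = 2826 / √(1304·52569) = 2826 / √68549976 = 2826 / 8279.4913 = 0.3413
t = r·√(n−2)/√(1−r²) = 0.3413·√8 / √(1−0.116486) = 0.965342 / 0.939954 = 1.027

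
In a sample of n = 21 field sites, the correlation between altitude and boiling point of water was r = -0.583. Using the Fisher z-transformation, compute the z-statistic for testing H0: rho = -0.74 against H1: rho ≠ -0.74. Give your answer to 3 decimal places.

z_r = atanh(-0.583) = -0.666995,  z_0 = atanh(-0.74) = -0.950479
SE = 1/√(n−3) = 1/√18 = 0.235702
z = (z_r − z_0)/SE = (-0.666995 − (-0.950479)) / 0.235702 = 0.283484 / 0.235702 = 1.203

1.203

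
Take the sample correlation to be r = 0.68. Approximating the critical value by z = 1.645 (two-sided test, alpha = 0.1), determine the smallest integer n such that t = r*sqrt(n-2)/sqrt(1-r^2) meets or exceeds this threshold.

6

Need r·√(n−2)/√(1−r²) ≥ 1.645
√(n−2) ≥ 1.645·√(1−0.4624) / 0.68 = 1.645·0.733212 / 0.68 = 1.7737
n−2 ≥ 3.1460  ⇒  n ≥ 5.1460
Smallest integer n = 6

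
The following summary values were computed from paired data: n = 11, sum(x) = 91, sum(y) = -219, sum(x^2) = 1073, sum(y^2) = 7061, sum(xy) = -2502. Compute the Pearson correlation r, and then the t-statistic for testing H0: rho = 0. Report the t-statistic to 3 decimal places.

-3.323

S_xy = nΣxy − ΣxΣy = 11·(-2502) − 91·(-219) = -27522 − (-19929) = -7593
S_xx = nΣx² − (Σx)² = 11·1073 − 91² = 11803 − 8281 = 3522
S_yy = nΣy² − (Σy)² = 11·7061 − (-219)² = 77671 − 47961 = 29710
r = S_xy / √(S_xx·S_yy) = -7593 / √(3522·29710) = -7593 / √104638620 = -7593 / 10229.3020 = -0.7423
t = r·√(n−2)/√(1−r²) = -0.7423·√9 / √(1−0.551009) = -2.226900 / 0.670068 = -3.323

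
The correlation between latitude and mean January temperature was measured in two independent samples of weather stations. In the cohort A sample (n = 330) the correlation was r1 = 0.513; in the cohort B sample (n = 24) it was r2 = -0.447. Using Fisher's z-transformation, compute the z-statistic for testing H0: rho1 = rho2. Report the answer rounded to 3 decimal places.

4.654

Fisher z-transforms: z1 = atanh(0.513) = 0.566793, z2 = atanh(-0.447) = -0.480945; difference d = 1.047738
Var(d) = 1/327 + 1/21 = 0.0030581 + 0.0476190 = 0.0506771
z = d/√Var(d) = 1.047738 / √0.0506771 = 1.047738 / 0.225116 = 4.654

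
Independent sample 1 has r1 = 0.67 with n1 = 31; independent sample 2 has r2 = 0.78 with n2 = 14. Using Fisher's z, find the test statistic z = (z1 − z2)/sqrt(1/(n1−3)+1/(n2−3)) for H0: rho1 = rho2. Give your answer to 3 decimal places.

Fisher z-transforms: z1 = atanh(0.67) = 0.810743, z2 = atanh(0.78) = 1.045371; difference d = -0.234628
Var(d) = 1/28 + 1/11 = 0.0357143 + 0.0909091 = 0.1266234
z = d/√Var(d) = -0.234628 / √0.1266234 = -0.234628 / 0.355842 = -0.659

-0.659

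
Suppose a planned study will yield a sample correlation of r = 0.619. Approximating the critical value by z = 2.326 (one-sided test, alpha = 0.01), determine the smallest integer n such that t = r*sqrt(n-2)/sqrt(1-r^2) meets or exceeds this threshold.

11

Need r·√(n−2)/√(1−r²) ≥ 2.326
√(n−2) ≥ 2.326·√(1−0.383161) / 0.619 = 2.326·0.785391 / 0.619 = 2.9512
n−2 ≥ 8.7096  ⇒  n ≥ 10.7096
Smallest integer n = 11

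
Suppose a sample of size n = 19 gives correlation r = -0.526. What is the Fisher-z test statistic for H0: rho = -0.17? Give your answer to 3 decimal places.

-1.652

Fisher z: atanh(-0.526) = -0.584599, atanh(-0.17) = -0.171667
z = (z_r − z_0)·√(n−3) = (-0.584599 − (-0.171667))·√16 = -0.412932 · 4.000000 = -1.652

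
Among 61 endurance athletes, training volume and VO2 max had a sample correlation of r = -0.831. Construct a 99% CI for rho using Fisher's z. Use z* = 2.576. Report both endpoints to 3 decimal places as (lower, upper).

z_r = atanh(-0.831) = -1.191359;  SE = 1/√(n−3) = 1/√58 = 0.131306
z-limits: -1.191359 ± 2.576·0.131306 = -1.191359 ± 0.338244 = [-1.529603, -0.853115]
ρ-limits: (tanh -1.529603, tanh -0.853115) = (-0.910, -0.693)

(-0.910, -0.693)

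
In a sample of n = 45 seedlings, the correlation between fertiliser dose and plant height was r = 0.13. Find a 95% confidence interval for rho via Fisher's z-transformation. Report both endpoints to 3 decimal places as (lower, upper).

z_r = atanh(0.13) = 0.130740;  SE = 1/√(n−3) = 1/√42 = 0.154303
z-limits: 0.130740 ± 1.960·0.154303 = 0.130740 ± 0.302434 = [-0.171694, 0.433174]
ρ-limits: (tanh -0.171694, tanh 0.433174) = (-0.170, 0.408)

(-0.170, 0.408)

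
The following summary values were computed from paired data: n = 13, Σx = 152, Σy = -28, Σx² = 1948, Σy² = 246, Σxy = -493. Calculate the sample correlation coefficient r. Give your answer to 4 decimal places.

-0.9300

Numerator: nΣxy − (Σx)(Σy) = 13·(-493) − (152)(-28) = -2153
Denominator: √[(nΣx²−(Σx)²)(nΣy²−(Σy)²)]
  nΣx²−(Σx)² = 13·1948 − 23104 = 2220;  nΣy²−(Σy)² = 13·246 − 784 = 2414
  √(2220·2414) = √5359080 = 2314.9687
r = -2153 / 2314.9687 = -0.9300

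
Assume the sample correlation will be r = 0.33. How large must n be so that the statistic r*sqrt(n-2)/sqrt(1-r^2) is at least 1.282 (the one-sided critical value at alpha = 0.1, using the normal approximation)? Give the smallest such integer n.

16

r√(n−2)/√(1−r²) ≥ 1.282  ⇔  n−2 ≥ (1.282)²·(1−r²)/r²
(1−r²)/r² = (1−0.1089)/0.1089 = 8.1827
n ≥ 2 + 1.643524·8.1827 = 2 + 13.4485 = 15.4485
⌈15.4485⌉ = 16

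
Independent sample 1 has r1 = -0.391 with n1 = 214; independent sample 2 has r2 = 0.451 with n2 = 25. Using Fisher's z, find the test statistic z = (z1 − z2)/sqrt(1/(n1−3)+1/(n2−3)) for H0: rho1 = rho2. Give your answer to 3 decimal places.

z1 = atanh(-0.391) = -0.412980,  z2 = atanh(0.451) = 0.485955
SE = √(1/(n1−3) + 1/(n2−3)) = √(1/211 + 1/22) = √(0.0047393 + 0.0454545) = √0.0501938 = 0.224040
z = (z1 − z2)/SE = (-0.412980 − 0.485955) / 0.224040 = -0.898935 / 0.224040 = -4.012

-4.012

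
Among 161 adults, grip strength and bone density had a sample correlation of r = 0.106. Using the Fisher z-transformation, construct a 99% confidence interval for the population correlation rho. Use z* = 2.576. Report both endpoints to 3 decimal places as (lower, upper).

(-0.098, 0.302)

Fisher z: z_r = atanh(r) = ½·ln((1+0.106)/(1−0.106)) = 0.106400
SE(z) = 1/√(n−3) = 1/√158 = 0.079556
99% ⇒ z* = 2.576; margin = 2.576·0.079556 = 0.204936
CI on z-scale: (-0.098536, 0.311336)
Back-transform: tanh(-0.098536) = -0.098218, tanh(0.311336) = 0.301652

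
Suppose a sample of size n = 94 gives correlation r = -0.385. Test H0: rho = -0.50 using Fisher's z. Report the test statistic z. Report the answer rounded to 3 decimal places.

z_r = atanh(-0.385) = -0.405917,  z_0 = atanh(-0.50) = -0.549306
SE = 1/√(n−3) = 1/√91 = 0.104828
z = (z_r − z_0)/SE = (-0.405917 − (-0.549306)) / 0.104828 = 0.143389 / 0.104828 = 1.368

1.368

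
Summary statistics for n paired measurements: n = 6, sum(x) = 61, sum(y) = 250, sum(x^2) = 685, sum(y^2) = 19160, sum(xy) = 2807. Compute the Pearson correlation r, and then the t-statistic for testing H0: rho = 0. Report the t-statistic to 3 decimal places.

0.753

S_xy = nΣxy − ΣxΣy = 6·2807 − 61·250 = 16842 − 15250 = 1592
S_xx = nΣx² − (Σx)² = 6·685 − 61² = 4110 − 3721 = 389
S_yy = nΣy² − (Σy)² = 6·19160 − 250² = 114960 − 62500 = 52460
r = S_xy / √(S_xx·S_yy) = 1592 / √(389·52460) = 1592 / √20406940 = 1592 / 4517.4041 = 0.3524
t = r·√(n−2)/√(1−r²) = 0.3524·√4 / √(1−0.124186) = 0.704800 / 0.935849 = 0.753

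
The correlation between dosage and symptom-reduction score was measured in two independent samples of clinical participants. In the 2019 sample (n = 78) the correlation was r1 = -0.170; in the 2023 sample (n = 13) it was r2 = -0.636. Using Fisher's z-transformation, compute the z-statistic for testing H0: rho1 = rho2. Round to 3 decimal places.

z1 = atanh(-0.170) = -0.171667,  z2 = atanh(-0.636) = -0.751428
SE = √(1/(n1−3) + 1/(n2−3)) = √(1/75 + 1/10) = √(0.0133333 + 0.1000000) = √0.1133333 = 0.336650
z = (z1 − z2)/SE = (-0.171667 − (-0.751428)) / 0.336650 = 0.579761 / 0.336650 = 1.722

1.722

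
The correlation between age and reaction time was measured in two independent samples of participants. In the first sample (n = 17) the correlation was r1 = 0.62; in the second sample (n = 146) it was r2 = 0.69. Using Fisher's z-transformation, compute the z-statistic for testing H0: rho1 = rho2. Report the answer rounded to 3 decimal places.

-0.439

z1 = atanh(0.62) = 0.725005,  z2 = atanh(0.69) = 0.847956
SE = √(1/(n1−3) + 1/(n2−3)) = √(1/14 + 1/143) = √(0.0714286 + 0.0069930) = √0.0784216 = 0.280039
z = (z1 − z2)/SE = (0.725005 − 0.847956) / 0.280039 = -0.122951 / 0.280039 = -0.439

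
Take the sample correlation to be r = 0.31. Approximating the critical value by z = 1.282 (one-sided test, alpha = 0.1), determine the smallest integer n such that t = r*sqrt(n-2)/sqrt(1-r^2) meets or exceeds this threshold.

18

r√(n−2)/√(1−r²) ≥ 1.282  ⇔  n−2 ≥ (1.282)²·(1−r²)/r²
(1−r²)/r² = (1−0.0961)/0.0961 = 9.4058
n ≥ 2 + 1.643524·9.4058 = 2 + 15.4587 = 17.4587
⌈17.4587⌉ = 18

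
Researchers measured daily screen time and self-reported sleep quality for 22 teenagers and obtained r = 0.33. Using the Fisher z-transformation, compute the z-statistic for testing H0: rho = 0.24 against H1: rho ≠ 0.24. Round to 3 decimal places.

0.427

z_r = atanh(0.33) = 0.342828,  z_0 = atanh(0.24) = 0.244774
SE = 1/√(n−3) = 1/√19 = 0.229416
z = (z_r − z_0)/SE = (0.342828 − 0.244774) / 0.229416 = 0.098054 / 0.229416 = 0.427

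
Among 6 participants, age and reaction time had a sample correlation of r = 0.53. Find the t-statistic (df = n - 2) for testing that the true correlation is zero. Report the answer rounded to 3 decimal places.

1 − r² = 1 − 0.2809 = 0.7191;  √(1−r²) = 0.847998
√(n−2) = √4 = 2.000000
t = r·√(n−2)/√(1−r²) = 0.53 · 2.000000 / 0.847998 = 1.250

1.250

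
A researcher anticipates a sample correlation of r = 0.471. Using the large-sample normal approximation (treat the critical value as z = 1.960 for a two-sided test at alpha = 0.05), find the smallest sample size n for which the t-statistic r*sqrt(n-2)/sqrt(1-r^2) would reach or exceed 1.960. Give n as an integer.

Need r·√(n−2)/√(1−r²) ≥ 1.960
√(n−2) ≥ 1.960·√(1−0.221841) / 0.471 = 1.960·0.882133 / 0.471 = 3.6709
n−2 ≥ 13.4755  ⇒  n ≥ 15.4755
Smallest integer n = 16

16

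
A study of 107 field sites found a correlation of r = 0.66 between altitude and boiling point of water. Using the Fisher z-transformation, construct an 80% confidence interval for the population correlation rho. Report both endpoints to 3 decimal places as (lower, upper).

(0.583, 0.725)

Fisher z: z_r = atanh(r) = ½·ln((1+0.66)/(1−0.66)) = 0.792814
SE(z) = 1/√(n−3) = 1/√104 = 0.098058
80% ⇒ z* = 1.282; margin = 1.282·0.098058 = 0.125710
CI on z-scale: (0.667104, 0.918524)
Back-transform: tanh(0.667104) = 0.583072, tanh(0.918524) = 0.725198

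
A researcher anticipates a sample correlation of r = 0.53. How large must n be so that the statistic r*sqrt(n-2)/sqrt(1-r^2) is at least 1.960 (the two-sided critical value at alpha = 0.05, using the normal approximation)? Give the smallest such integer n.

r√(n−2)/√(1−r²) ≥ 1.960  ⇔  n−2 ≥ (1.960)²·(1−r²)/r²
(1−r²)/r² = (1−0.2809)/0.2809 = 2.5600
n ≥ 2 + 3.8416·2.5600 = 2 + 9.8345 = 11.8345
⌈11.8345⌉ = 12

12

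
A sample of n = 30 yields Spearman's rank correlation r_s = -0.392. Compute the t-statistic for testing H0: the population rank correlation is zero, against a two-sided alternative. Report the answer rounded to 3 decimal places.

-2.255

t = r_s·√(n−2) / √(1−r_s²) with r_s = -0.392, n = 30
  = -0.392·√28 / √(1 − 0.153664)
  = -0.392·5.291503 / 0.919965
  = -2.074269 / 0.919965 = -2.255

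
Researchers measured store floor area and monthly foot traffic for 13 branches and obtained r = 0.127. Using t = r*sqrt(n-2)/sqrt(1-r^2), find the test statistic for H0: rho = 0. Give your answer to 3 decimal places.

t = r·√(n−2) / √(1−r²) with r = 0.127, n = 13
  = 0.127·√11 / √(1 − 0.016129)
  = 0.127·3.316625 / 0.991903
  = 0.421211 / 0.991903 = 0.425

0.425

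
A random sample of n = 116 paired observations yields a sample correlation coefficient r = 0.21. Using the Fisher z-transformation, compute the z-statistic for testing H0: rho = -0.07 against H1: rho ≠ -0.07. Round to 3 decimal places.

3.011

z_r = atanh(0.21) = 0.213171,  z_0 = atanh(-0.07) = -0.070115
SE = 1/√(n−3) = 1/√113 = 0.094072
z = (z_r − z_0)/SE = (0.213171 − (-0.070115)) / 0.094072 = 0.283286 / 0.094072 = 3.011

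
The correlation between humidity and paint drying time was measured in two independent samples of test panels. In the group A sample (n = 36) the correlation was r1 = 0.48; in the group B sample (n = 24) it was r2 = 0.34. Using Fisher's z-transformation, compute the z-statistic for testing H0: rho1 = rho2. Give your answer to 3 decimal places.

z1 = atanh(0.48) = 0.522984,  z2 = atanh(0.34) = 0.354093
SE = √(1/(n1−3) + 1/(n2−3)) = √(1/33 + 1/21) = √(0.0303030 + 0.0476190) = √0.0779220 = 0.279145
z = (z1 − z2)/SE = (0.522984 − 0.354093) / 0.279145 = 0.168891 / 0.279145 = 0.605

0.605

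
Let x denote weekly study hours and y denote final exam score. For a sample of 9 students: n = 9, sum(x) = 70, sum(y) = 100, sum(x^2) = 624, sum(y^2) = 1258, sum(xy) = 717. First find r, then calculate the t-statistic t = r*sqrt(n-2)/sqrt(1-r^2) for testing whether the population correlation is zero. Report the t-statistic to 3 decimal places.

S_xy = nΣxy − ΣxΣy = 9·717 − 70·100 = 6453 − 7000 = -547
S_xx = nΣx² − (Σx)² = 9·624 − 70² = 5616 − 4900 = 716
S_yy = nΣy² − (Σy)² = 9·1258 − 100² = 11322 − 10000 = 1322
r = S_xy / √(S_xx·S_yy) = -547 / √(716·1322) = -547 / √946552 = -547 / 972.9090 = -0.5622
t = r·√(n−2)/√(1−r²) = -0.5622·√7 / √(1−0.316069) = -1.487441 / 0.827001 = -1.799

-1.799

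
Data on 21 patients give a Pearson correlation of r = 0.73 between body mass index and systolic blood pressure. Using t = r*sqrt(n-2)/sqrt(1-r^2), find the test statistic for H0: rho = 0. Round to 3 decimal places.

t = r·√(n−2) / √(1−r²) with r = 0.73, n = 21
  = 0.73·√19 / √(1 − 0.5329)
  = 0.73·4.358899 / 0.683447
  = 3.181996 / 0.683447 = 4.656

4.656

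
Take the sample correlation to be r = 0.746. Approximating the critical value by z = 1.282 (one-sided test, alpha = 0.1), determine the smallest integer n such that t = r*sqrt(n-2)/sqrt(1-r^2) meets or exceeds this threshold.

4

Need r·√(n−2)/√(1−r²) ≥ 1.282
√(n−2) ≥ 1.282·√(1−0.556516) / 0.746 = 1.282·0.665946 / 0.746 = 1.1444
n−2 ≥ 1.3097  ⇒  n ≥ 3.3097
Smallest integer n = 4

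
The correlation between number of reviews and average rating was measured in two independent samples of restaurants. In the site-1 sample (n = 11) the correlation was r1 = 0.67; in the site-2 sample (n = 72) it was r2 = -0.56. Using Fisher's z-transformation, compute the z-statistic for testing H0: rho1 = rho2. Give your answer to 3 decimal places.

Fisher z-transforms: z1 = atanh(0.67) = 0.810743, z2 = atanh(-0.56) = -0.632833; difference d = 1.443576
Var(d) = 1/8 + 1/69 = 0.1250000 + 0.0144928 = 0.1394928
z = d/√Var(d) = 1.443576 / √0.1394928 = 1.443576 / 0.373487 = 3.865

3.865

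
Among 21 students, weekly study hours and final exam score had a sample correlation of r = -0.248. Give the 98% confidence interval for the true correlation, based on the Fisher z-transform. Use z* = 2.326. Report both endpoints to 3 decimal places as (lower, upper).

(-0.665, 0.287)

z_r = atanh(-0.248) = -0.253281;  SE = 1/√(n−3) = 1/√18 = 0.235702
z-limits: -0.253281 ± 2.326·0.235702 = -0.253281 ± 0.548243 = [-0.801524, 0.294962]
ρ-limits: (tanh -0.801524, tanh 0.294962) = (-0.665, 0.287)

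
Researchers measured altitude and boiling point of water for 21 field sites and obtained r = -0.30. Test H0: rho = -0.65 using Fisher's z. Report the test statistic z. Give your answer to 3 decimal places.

z_r = atanh(-0.30) = -0.309520,  z_0 = atanh(-0.65) = -0.775299
SE = 1/√(n−3) = 1/√18 = 0.235702
z = (z_r − z_0)/SE = (-0.309520 − (-0.775299)) / 0.235702 = 0.465779 / 0.235702 = 1.976

1.976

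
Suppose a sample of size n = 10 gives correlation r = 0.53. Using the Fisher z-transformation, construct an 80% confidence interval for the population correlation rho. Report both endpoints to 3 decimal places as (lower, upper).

(0.105, 0.791)

z_r = atanh(0.53) = 0.590145;  SE = 1/√(n−3) = 1/√7 = 0.377964
z-limits: 0.590145 ± 1.282·0.377964 = 0.590145 ± 0.484550 = [0.105595, 1.074695]
ρ-limits: (tanh 0.105595, tanh 1.074695) = (0.105, 0.791)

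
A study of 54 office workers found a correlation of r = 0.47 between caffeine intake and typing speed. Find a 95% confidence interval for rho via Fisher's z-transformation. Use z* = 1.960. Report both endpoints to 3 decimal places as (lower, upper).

(0.231, 0.655)

z_r = atanh(0.47) = 0.510070;  SE = 1/√(n−3) = 1/√51 = 0.140028
z-limits: 0.510070 ± 1.960·0.140028 = 0.510070 ± 0.274455 = [0.235615, 0.784525]
ρ-limits: (tanh 0.235615, tanh 0.784525) = (0.231, 0.655)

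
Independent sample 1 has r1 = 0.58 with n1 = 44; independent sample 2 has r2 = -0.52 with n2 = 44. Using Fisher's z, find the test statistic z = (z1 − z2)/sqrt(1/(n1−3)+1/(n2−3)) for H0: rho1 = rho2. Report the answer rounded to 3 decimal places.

z1 = atanh(0.58) = 0.662463,  z2 = atanh(-0.52) = -0.576340
SE = √(1/(n1−3) + 1/(n2−3)) = √(1/41 + 1/41) = √(0.0243902 + 0.0243902) = √0.0487804 = 0.220863
z = (z1 − z2)/SE = (0.662463 − (-0.576340)) / 0.220863 = 1.238803 / 0.220863 = 5.609

5.609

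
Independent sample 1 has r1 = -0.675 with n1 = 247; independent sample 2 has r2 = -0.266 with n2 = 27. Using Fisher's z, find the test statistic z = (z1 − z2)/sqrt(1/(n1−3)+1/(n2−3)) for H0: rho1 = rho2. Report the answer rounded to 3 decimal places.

Fisher z-transforms: z1 = atanh(-0.675) = -0.819872, z2 = atanh(-0.266) = -0.272554; difference d = -0.547318
Var(d) = 1/244 + 1/24 = 0.0040984 + 0.0416667 = 0.0457651
z = d/√Var(d) = -0.547318 / √0.0457651 = -0.547318 / 0.213928 = -2.558

-2.558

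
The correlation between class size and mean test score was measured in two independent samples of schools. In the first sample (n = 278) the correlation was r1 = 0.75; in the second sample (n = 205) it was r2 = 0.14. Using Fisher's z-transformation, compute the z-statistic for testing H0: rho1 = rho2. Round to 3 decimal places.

z1 = atanh(0.75) = 0.972955,  z2 = atanh(0.14) = 0.140926
SE = √(1/(n1−3) + 1/(n2−3)) = √(1/275 + 1/202) = √(0.0036364 + 0.0049505) = √0.0085869 = 0.092666
z = (z1 − z2)/SE = (0.972955 − 0.140926) / 0.092666 = 0.832029 / 0.092666 = 8.979

8.979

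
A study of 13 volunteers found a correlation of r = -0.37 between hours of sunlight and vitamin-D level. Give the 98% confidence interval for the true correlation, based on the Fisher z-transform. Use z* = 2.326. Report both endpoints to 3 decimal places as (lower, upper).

(-0.809, 0.334)

z_r = atanh(-0.37) = -0.388423;  SE = 1/√(n−3) = 1/√10 = 0.316228
z-limits: -0.388423 ± 2.326·0.316228 = -0.388423 ± 0.735546 = [-1.123969, 0.347123]
ρ-limits: (tanh -1.123969, tanh 0.347123) = (-0.809, 0.334)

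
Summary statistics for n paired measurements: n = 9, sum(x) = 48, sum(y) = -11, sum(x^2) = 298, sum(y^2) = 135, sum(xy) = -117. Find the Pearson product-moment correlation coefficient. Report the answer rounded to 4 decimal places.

S_xy = nΣxy − ΣxΣy = 9·(-117) − 48·(-11) = -1053 − (-528) = -525
S_xx = nΣx² − (Σx)² = 9·298 − 48² = 2682 − 2304 = 378
S_yy = nΣy² − (Σy)² = 9·135 − (-11)² = 1215 − 121 = 1094
r = S_xy / √(S_xx·S_yy) = -525 / √(378·1094) = -525 / √413532 = -525 / 643.0645 = -0.8164

-0.8164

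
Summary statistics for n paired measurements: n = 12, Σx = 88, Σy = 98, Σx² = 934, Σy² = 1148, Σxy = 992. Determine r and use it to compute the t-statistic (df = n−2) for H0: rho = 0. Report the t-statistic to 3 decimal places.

5.397

S_xy = nΣxy − ΣxΣy = 12·992 − 88·98 = 11904 − 8624 = 3280
S_xx = nΣx² − (Σx)² = 12·934 − 88² = 11208 − 7744 = 3464
S_yy = nΣy² − (Σy)² = 12·1148 − 98² = 13776 − 9604 = 4172
r = S_xy / √(S_xx·S_yy) = 3280 / √(3464·4172) = 3280 / √14451808 = 3280 / 3801.5534 = 0.8628
t = r·√(n−2)/√(1−r²) = 0.8628·√10 / √(1−0.744424) = 2.728413 / 0.505545 = 5.397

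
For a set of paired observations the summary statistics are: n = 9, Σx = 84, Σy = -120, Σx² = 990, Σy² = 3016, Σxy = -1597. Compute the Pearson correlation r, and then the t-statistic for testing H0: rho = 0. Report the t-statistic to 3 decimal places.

S_xy = nΣxy − ΣxΣy = 9·(-1597) − 84·(-120) = -14373 − (-10080) = -4293
S_xx = nΣx² − (Σx)² = 9·990 − 84² = 8910 − 7056 = 1854
S_yy = nΣy² − (Σy)² = 9·3016 − (-120)² = 27144 − 14400 = 12744
r = S_xy / √(S_xx·S_yy) = -4293 / √(1854·12744) = -4293 / √23627376 = -4293 / 4860.7999 = -0.8832
t = r·√(n−2)/√(1−r²) = -0.8832·√7 / √(1−0.780042) = -2.336728 / 0.468997 = -4.982

-4.982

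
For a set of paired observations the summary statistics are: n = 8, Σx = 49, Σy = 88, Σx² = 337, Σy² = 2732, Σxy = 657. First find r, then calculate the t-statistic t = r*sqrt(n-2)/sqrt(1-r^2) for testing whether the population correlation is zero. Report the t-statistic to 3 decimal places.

1.278

S_xy = nΣxy − ΣxΣy = 8·657 − 49·88 = 5256 − 4312 = 944
S_xx = nΣx² − (Σx)² = 8·337 − 49² = 2696 − 2401 = 295
S_yy = nΣy² − (Σy)² = 8·2732 − 88² = 21856 − 7744 = 14112
r = S_xy / √(S_xx·S_yy) = 944 / √(295·14112) = 944 / √4163040 = 944 / 2040.3529 = 0.4627
t = r·√(n−2)/√(1−r²) = 0.4627·√6 / √(1−0.214091) = 1.133379 / 0.886515 = 1.278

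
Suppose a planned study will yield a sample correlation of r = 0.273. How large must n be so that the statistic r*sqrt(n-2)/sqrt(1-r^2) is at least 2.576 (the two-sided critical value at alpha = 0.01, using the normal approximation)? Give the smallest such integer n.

85

r√(n−2)/√(1−r²) ≥ 2.576  ⇔  n−2 ≥ (2.576)²·(1−r²)/r²
(1−r²)/r² = (1−0.074529)/0.074529 = 12.4176
n ≥ 2 + 6.635776·12.4176 = 2 + 82.4004 = 84.4004
⌈84.4004⌉ = 85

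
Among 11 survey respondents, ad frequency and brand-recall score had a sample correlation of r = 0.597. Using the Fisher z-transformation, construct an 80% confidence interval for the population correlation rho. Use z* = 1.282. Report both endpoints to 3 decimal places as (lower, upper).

z_r = atanh(0.597) = 0.688473;  SE = 1/√(n−3) = 1/√8 = 0.353553
z-limits: 0.688473 ± 1.282·0.353553 = 0.688473 ± 0.453255 = [0.235218, 1.141728]
ρ-limits: (tanh 0.235218, tanh 1.141728) = (0.231, 0.815)

(0.231, 0.815)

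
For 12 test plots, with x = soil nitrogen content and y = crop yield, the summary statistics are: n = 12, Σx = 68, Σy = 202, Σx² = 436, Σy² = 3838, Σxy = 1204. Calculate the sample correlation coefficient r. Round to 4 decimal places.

0.3984

S_xy = nΣxy − ΣxΣy = 12·1204 − 68·202 = 14448 − 13736 = 712
S_xx = nΣx² − (Σx)² = 12·436 − 68² = 5232 − 4624 = 608
S_yy = nΣy² − (Σy)² = 12·3838 − 202² = 46056 − 40804 = 5252
r = S_xy / √(S_xx·S_yy) = 712 / √(608·5252) = 712 / √3193216 = 712 / 1786.9572 = 0.3984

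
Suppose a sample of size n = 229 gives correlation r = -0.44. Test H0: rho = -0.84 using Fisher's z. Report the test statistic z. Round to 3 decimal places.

z_r = atanh(-0.44) = -0.472231,  z_0 = atanh(-0.84) = -1.221174
SE = 1/√(n−3) = 1/√226 = 0.066519
z = (z_r − z_0)/SE = (-0.472231 − (-1.221174)) / 0.066519 = 0.748943 / 0.066519 = 11.259

11.259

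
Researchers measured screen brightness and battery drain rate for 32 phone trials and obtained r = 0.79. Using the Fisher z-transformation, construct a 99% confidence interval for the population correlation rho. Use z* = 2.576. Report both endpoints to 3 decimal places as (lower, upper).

(0.532, 0.914)

Fisher z: z_r = atanh(r) = ½·ln((1+0.79)/(1−0.79)) = 1.071432
SE(z) = 1/√(n−3) = 1/√29 = 0.185695
99% ⇒ z* = 2.576; margin = 2.576·0.185695 = 0.478350
CI on z-scale: (0.593082, 1.549782)
Back-transform: tanh(0.593082) = 0.532109, tanh(1.549782) = 0.913750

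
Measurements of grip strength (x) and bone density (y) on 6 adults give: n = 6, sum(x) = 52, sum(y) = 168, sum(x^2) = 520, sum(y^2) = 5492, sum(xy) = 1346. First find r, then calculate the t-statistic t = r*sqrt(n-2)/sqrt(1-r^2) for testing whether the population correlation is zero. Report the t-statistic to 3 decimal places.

-1.067

Numerator: nΣxy − (Σx)(Σy) = 6·1346 − (52)(168) = -660
Denominator: √[(nΣx²−(Σx)²)(nΣy²−(Σy)²)]
  nΣx²−(Σx)² = 6·520 − 2704 = 416;  nΣy²−(Σy)² = 6·5492 − 28224 = 4728
  √(416·4728) = √1966848 = 1402.4436
r = -660 / 1402.4436 = -0.4706
t = r·√(n−2)/√(1−r²) = -0.4706·√4 / √(1−0.221464) = -0.941200 / 0.882347 = -1.067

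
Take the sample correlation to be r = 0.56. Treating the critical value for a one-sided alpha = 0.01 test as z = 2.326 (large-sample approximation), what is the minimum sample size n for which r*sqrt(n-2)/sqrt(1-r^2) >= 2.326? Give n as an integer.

14

Need r·√(n−2)/√(1−r²) ≥ 2.326
√(n−2) ≥ 2.326·√(1−0.3136) / 0.56 = 2.326·0.828493 / 0.56 = 3.4412
n−2 ≥ 11.8419  ⇒  n ≥ 13.8419
Smallest integer n = 14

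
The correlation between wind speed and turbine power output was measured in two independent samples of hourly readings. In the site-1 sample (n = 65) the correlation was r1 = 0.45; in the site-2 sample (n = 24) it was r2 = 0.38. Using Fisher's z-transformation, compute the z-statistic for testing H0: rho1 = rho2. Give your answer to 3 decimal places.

0.335

Fisher z-transforms: z1 = atanh(0.45) = 0.484700, z2 = atanh(0.38) = 0.400060; difference d = 0.084640
Var(d) = 1/62 + 1/21 = 0.0161290 + 0.0476190 = 0.0637480
z = d/√Var(d) = 0.084640 / √0.0637480 = 0.084640 / 0.252484 = 0.335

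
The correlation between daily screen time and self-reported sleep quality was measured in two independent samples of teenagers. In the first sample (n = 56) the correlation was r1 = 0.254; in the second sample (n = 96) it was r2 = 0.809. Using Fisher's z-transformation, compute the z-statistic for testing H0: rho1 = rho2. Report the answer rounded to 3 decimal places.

-5.023

Fisher z-transforms: z1 = atanh(0.254) = 0.259684, z2 = atanh(0.809) = 1.124128; difference d = -0.864444
Var(d) = 1/53 + 1/93 = 0.0188679 + 0.0107527 = 0.0296206
z = d/√Var(d) = -0.864444 / √0.0296206 = -0.864444 / 0.172106 = -5.023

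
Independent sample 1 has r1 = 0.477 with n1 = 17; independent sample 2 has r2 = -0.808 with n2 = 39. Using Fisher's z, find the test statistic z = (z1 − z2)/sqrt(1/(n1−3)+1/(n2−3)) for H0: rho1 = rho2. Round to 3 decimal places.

z1 = atanh(0.477) = 0.519093,  z2 = atanh(-0.808) = -1.121241
SE = √(1/(n1−3) + 1/(n2−3)) = √(1/14 + 1/36) = √(0.0714286 + 0.0277778) = √0.0992064 = 0.314970
z = (z1 − z2)/SE = (0.519093 − (-1.121241)) / 0.314970 = 1.640334 / 0.314970 = 5.208

5.208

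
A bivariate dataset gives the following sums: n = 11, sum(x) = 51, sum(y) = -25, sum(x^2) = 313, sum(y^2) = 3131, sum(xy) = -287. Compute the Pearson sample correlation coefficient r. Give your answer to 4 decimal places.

-0.3527

Numerator: nΣxy − (Σx)(Σy) = 11·(-287) − (51)(-25) = -1882
Denominator: √[(nΣx²−(Σx)²)(nΣy²−(Σy)²)]
  nΣx²−(Σx)² = 11·313 − 2601 = 842;  nΣy²−(Σy)² = 11·3131 − 625 = 33816
  √(842·33816) = √28473072 = 5336.0165
r = -1882 / 5336.0165 = -0.3527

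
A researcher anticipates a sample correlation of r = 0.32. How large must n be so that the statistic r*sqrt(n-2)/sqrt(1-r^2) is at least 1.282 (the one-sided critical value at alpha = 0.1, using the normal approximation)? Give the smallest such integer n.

r√(n−2)/√(1−r²) ≥ 1.282  ⇔  n−2 ≥ (1.282)²·(1−r²)/r²
(1−r²)/r² = (1−0.1024)/0.1024 = 8.7656
n ≥ 2 + 1.643524·8.7656 = 2 + 14.4065 = 16.4065
⌈16.4065⌉ = 17

17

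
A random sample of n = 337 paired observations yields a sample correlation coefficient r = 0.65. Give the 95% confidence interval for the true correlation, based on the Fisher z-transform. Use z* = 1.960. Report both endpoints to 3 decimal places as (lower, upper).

z_r = atanh(0.65) = 0.775299;  SE = 1/√(n−3) = 1/√334 = 0.054718
z-limits: 0.775299 ± 1.960·0.054718 = 0.775299 ± 0.107247 = [0.668052, 0.882546]
ρ-limits: (tanh 0.668052, tanh 0.882546) = (0.584, 0.708)

(0.584, 0.708)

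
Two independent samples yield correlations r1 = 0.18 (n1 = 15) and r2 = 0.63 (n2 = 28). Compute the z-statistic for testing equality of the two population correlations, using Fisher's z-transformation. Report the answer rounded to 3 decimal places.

z1 = atanh(0.18) = 0.181983,  z2 = atanh(0.63) = 0.741416
SE = √(1/(n1−3) + 1/(n2−3)) = √(1/12 + 1/25) = √(0.0833333 + 0.0400000) = √0.1233333 = 0.351188
z = (z1 − z2)/SE = (0.181983 − 0.741416) / 0.351188 = -0.559433 / 0.351188 = -1.593

-1.593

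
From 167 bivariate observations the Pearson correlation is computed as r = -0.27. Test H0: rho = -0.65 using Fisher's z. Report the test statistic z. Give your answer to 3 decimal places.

Fisher z: atanh(-0.27) = -0.276864, atanh(-0.65) = -0.775299
z = (z_r − z_0)·√(n−3) = (-0.276864 − (-0.775299))·√164 = 0.498435 · 12.806248 = 6.383

6.383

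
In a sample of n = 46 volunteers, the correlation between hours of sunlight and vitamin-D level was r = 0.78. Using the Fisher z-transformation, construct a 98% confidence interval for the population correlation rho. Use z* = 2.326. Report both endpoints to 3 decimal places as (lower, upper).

(0.598, 0.885)

z_r = atanh(0.78) = 1.045371;  SE = 1/√(n−3) = 1/√43 = 0.152499
z-limits: 1.045371 ± 2.326·0.152499 = 1.045371 ± 0.354713 = [0.690658, 1.400084]
ρ-limits: (tanh 0.690658, tanh 1.400084) = (0.598, 0.885)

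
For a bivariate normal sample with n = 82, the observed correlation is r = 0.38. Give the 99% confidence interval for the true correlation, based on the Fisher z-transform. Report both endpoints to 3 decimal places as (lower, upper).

(0.110, 0.598)

z_r = atanh(0.38) = 0.400060;  SE = 1/√(n−3) = 1/√79 = 0.112509
z-limits: 0.400060 ± 2.576·0.112509 = 0.400060 ± 0.289823 = [0.110237, 0.689883]
ρ-limits: (tanh 0.110237, tanh 0.689883) = (0.110, 0.598)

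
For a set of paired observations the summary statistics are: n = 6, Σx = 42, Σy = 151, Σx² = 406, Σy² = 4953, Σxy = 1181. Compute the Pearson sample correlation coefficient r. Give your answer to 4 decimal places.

0.3451

S_xy = nΣxy − ΣxΣy = 6·1181 − 42·151 = 7086 − 6342 = 744
S_xx = nΣx² − (Σx)² = 6·406 − 42² = 2436 − 1764 = 672
S_yy = nΣy² − (Σy)² = 6·4953 − 151² = 29718 − 22801 = 6917
r = S_xy / √(S_xx·S_yy) = 744 / √(672·6917) = 744 / √4648224 = 744 / 2155.9740 = 0.3451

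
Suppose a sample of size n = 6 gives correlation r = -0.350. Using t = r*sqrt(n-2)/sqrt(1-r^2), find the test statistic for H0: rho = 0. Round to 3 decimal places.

t = r·√(n−2) / √(1−r²) with r = -0.350, n = 6
  = -0.350·√4 / √(1 − 0.122500)
  = -0.350·2.000000 / 0.936750
  = -0.700000 / 0.936750 = -0.747

-0.747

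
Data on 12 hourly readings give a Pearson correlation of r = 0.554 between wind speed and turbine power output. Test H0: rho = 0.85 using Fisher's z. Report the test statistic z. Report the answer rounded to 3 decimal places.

-1.896

Fisher z: atanh(0.554) = 0.624134, atanh(0.85) = 1.256153
z = (z_r − z_0)·√(n−3) = (0.624134 − 1.256153)·√9 = -0.632019 · 3.000000 = -1.896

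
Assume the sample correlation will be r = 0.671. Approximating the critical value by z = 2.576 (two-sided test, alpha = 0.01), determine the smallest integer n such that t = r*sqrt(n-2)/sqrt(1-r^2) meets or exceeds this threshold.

11

Need r·√(n−2)/√(1−r²) ≥ 2.576
√(n−2) ≥ 2.576·√(1−0.450241) / 0.671 = 2.576·0.741457 / 0.671 = 2.8465
n−2 ≥ 8.1026  ⇒  n ≥ 10.1026
Smallest integer n = 11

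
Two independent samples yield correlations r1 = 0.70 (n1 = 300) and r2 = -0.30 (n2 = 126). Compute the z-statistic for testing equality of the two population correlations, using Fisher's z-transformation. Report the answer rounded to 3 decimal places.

10.975

Fisher z-transforms: z1 = atanh(0.70) = 0.867301, z2 = atanh(-0.30) = -0.309520; difference d = 1.176821
Var(d) = 1/297 + 1/123 = 0.0033670 + 0.0081301 = 0.0114971
z = d/√Var(d) = 1.176821 / √0.0114971 = 1.176821 / 0.107225 = 10.975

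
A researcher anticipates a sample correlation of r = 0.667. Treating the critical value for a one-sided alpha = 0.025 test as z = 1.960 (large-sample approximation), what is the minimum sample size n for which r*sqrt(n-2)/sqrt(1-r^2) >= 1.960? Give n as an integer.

7

r√(n−2)/√(1−r²) ≥ 1.960  ⇔  n−2 ≥ (1.960)²·(1−r²)/r²
(1−r²)/r² = (1−0.444889)/0.444889 = 1.2478
n ≥ 2 + 3.8416·1.2478 = 2 + 4.7935 = 6.7935
⌈6.7935⌉ = 7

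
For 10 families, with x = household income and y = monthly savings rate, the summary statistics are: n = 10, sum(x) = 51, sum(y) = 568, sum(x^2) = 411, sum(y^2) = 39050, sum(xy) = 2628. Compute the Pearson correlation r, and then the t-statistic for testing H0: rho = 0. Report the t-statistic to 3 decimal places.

S_xy = nΣxy − ΣxΣy = 10·2628 − 51·568 = 26280 − 28968 = -2688
S_xx = nΣx² − (Σx)² = 10·411 − 51² = 4110 − 2601 = 1509
S_yy = nΣy² − (Σy)² = 10·39050 − 568² = 390500 − 322624 = 67876
r = S_xy / √(S_xx·S_yy) = -2688 / √(1509·67876) = -2688 / √102424884 = -2688 / 10120.5180 = -0.2656
t = r·√(n−2)/√(1−r²) = -0.2656·√8 / √(1−0.070543) = -0.751230 / 0.964084 = -0.779

-0.779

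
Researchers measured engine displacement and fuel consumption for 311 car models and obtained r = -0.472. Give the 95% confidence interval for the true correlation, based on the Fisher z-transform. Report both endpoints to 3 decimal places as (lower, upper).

(-0.554, -0.381)

Fisher z: z_r = atanh(r) = ½·ln((1+(-0.472))/(1−(-0.472))) = -0.512641
SE(z) = 1/√(n−3) = 1/√308 = 0.056980
95% ⇒ z* = 1.960; margin = 1.960·0.056980 = 0.111681
CI on z-scale: (-0.624322, -0.400960)
Back-transform: tanh(-0.624322) = -0.554130, tanh(-0.400960) = -0.380770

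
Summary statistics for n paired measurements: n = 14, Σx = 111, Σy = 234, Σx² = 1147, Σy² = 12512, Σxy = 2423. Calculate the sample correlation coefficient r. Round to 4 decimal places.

S_xy = nΣxy − ΣxΣy = 14·2423 − 111·234 = 33922 − 25974 = 7948
S_xx = nΣx² − (Σx)² = 14·1147 − 111² = 16058 − 12321 = 3737
S_yy = nΣy² − (Σy)² = 14·12512 − 234² = 175168 − 54756 = 120412
r = S_xy / √(S_xx·S_yy) = 7948 / √(3737·120412) = 7948 / √449979644 = 7948 / 21212.7236 = 0.3747

0.3747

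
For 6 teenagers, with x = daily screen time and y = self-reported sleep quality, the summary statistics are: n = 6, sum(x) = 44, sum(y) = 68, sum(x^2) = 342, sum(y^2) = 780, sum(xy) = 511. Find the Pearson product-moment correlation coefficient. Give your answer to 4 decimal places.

0.9181

Numerator: nΣxy − (Σx)(Σy) = 6·511 − (44)(68) = 74
Denominator: √[(nΣx²−(Σx)²)(nΣy²−(Σy)²)]
  nΣx²−(Σx)² = 6·342 − 1936 = 116;  nΣy²−(Σy)² = 6·780 − 4624 = 56
  √(116·56) = √6496 = 80.5978
r = 74 / 80.5978 = 0.9181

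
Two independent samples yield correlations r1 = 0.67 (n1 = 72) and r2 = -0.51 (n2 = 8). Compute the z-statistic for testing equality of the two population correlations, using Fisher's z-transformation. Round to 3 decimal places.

Fisher z-transforms: z1 = atanh(0.67) = 0.810743, z2 = atanh(-0.51) = -0.562730; difference d = 1.373473
Var(d) = 1/69 + 1/5 = 0.0144928 + 0.2000000 = 0.2144928
z = d/√Var(d) = 1.373473 / √0.2144928 = 1.373473 / 0.463134 = 2.966

2.966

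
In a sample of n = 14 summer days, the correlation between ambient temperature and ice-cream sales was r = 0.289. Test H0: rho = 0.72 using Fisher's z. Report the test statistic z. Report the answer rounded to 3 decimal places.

Fisher z: atanh(0.289) = 0.297475, atanh(0.72) = 0.907645
z = (z_r − z_0)·√(n−3) = (0.297475 − 0.907645)·√11 = -0.610170 · 3.316625 = -2.024

-2.024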